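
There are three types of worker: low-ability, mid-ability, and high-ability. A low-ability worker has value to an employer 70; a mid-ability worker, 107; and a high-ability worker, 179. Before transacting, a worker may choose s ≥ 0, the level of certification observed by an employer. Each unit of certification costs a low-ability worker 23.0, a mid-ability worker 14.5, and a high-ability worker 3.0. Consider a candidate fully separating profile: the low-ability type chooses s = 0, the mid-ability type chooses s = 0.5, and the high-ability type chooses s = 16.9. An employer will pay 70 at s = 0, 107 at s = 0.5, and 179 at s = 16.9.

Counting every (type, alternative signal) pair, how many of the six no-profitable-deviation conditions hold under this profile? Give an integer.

5

High-ability (own payoff 179 − 3.0×16.9 = 128.3): to s=0 gives 70 → no gain ✓; to s=0.5 gives 107 − 3.0×0.5 = 105.5 → no gain ✓.
Mid-ability (own payoff 107 − 14.5×0.5 = 99.75): to s=0 gives 70 → no gain ✓; to s=16.9 gives 179 − 14.5×16.9 = -66.05 → no gain ✓.
Low-ability (own payoff 70): to s=0.5 gives 107 − 23.0×0.5 = 95.5 → profitable ✗; to s=16.9 gives 179 − 23.0×16.9 = -209.7 → no gain ✓.
5 of the 6 constraints hold; not an equilibrium.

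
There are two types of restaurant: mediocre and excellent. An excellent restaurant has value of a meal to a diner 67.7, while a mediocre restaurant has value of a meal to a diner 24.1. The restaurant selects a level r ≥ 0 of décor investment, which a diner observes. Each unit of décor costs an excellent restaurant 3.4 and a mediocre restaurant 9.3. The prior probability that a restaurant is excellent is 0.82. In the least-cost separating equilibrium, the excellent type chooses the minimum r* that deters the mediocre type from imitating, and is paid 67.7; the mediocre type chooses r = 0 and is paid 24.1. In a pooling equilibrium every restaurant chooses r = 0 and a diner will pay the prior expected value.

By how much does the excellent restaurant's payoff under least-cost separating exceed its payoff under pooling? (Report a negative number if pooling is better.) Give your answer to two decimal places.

Least-cost separating signal: r* solves 24.1 = 67.7 − 9.3·r*, so r* = (67.7 − 24.1)/9.3 ≈ 4.6882.
Excellent type's separating payoff: 67.7 − 3.4 × r* = 67.7 − 3.4 × (67.7 − 24.1)/9.3 = 67.7 − 148.24/9.3 ≈ 51.7602.
Pooling payoff: 0.82 × 67.7 + 0.18 × 24.1 = 59.852.
Difference: 51.7602 − 59.852 = -8.0918, i.e. -8.09 to two decimal places.
The excellent type would prefer the pooling outcome.

-8.09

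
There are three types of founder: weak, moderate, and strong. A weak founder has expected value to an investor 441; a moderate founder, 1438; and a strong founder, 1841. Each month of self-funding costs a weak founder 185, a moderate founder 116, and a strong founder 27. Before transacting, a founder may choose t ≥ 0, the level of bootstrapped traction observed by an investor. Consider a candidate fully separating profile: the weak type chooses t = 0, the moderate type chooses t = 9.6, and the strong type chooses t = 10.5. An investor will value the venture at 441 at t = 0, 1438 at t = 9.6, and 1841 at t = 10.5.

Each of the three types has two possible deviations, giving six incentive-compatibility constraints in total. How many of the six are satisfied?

4

Weak (own payoff 441): to t=9.6 gives 1438 − 185×9.6 = -338 → no gain ✓; to t=10.5 gives 1841 − 185×10.5 = -101.5 → no gain ✓.
Strong (own payoff 1841 − 27×10.5 = 1557.5): to t=0 gives 441 → no gain ✓; to t=9.6 gives 1438 − 27×9.6 = 1178.8 → no gain ✓.
Moderate (own payoff 1438 − 116×9.6 = 324.4): to t=0 gives 441 → profitable ✗; to t=10.5 gives 1841 − 116×10.5 = 623 → profitable ✗.
4 of the 6 constraints hold; not an equilibrium.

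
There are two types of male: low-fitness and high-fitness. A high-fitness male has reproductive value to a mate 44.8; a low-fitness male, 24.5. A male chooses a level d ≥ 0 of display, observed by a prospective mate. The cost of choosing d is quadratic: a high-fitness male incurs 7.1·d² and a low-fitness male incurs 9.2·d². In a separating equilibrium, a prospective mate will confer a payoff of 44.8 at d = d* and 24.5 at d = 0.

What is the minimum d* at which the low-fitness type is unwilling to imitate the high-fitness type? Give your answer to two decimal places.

1.49

The low-fitness type at d = 0 receives 24.5; imitating at d* yields 44.8 − 9.2·d*².
Indifference: 24.5 = 44.8 − 9.2·d*², so d*² = (44.8 − 24.5) / 9.2 ≈ 2.2065.
d* = √2.2065 ≈ 1.49.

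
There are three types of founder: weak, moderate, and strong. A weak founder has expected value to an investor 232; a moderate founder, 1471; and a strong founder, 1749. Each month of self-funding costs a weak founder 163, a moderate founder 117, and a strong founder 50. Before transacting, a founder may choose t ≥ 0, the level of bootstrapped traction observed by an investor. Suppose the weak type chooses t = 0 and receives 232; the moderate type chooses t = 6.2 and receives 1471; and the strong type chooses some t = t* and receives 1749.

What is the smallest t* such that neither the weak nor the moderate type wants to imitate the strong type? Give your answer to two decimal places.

9.31

Moderate type (on-path payoff 1471 − 117×6.2 = 745.6) won't mimic when 745.6 ≥ 1749 − 117·t*, i.e. t* ≥ 8.58.
Weak type (on-path payoff 232) won't mimic when 232 ≥ 1749 − 163·t*, i.e. t* ≥ 9.31.
Both must hold, so t* = max(9.31, 8.58) = 9.31. The weak type's constraint binds.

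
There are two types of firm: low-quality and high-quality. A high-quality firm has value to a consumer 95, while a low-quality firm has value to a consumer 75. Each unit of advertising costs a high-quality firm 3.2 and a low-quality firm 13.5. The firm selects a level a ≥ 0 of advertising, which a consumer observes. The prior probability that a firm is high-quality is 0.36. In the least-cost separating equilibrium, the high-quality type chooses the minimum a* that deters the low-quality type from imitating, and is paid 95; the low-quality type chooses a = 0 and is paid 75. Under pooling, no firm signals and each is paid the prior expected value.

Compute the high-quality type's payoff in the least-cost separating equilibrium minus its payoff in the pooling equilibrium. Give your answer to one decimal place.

8.1

Least-cost separating signal: a* solves 75 = 95 − 13.5·a*, so a* = (95 − 75)/13.5 ≈ 1.4815.
High-quality type's separating payoff: 95 − 3.2 × a* = 95 − 3.2 × (95 − 75)/13.5 = 95 − 64/13.5 ≈ 90.259.
Pooling payoff: 0.36 × 95 + 0.64 × 75 = 82.2.
Difference: 90.259 − 82.2 = 8.059, i.e. 8.1 to one decimal place.
The high-quality type prefers to separate.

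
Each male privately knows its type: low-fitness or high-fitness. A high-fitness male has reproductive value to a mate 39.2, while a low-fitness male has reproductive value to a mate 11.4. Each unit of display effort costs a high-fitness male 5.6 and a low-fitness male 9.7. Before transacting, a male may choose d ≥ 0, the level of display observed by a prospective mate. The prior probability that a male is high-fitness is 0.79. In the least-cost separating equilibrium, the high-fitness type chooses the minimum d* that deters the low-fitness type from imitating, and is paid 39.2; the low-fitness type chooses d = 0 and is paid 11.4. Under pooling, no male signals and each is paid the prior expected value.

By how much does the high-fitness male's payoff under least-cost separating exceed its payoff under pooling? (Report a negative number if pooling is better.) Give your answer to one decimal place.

Least-cost separating signal: d* solves 11.4 = 39.2 − 9.7·d*, so d* = (39.2 − 11.4)/9.7 ≈ 2.8660.
High-fitness type's separating payoff: 39.2 − 5.6 × d* = 39.2 − 5.6 × (39.2 − 11.4)/9.7 = 39.2 − 155.68/9.7 ≈ 23.151.
Pooling payoff: 0.79 × 39.2 + 0.21 × 11.4 = 33.362.
Difference: 23.151 − 33.362 = -10.211, i.e. -10.2 to one decimal place.
The high-fitness type would prefer the pooling outcome.

-10.2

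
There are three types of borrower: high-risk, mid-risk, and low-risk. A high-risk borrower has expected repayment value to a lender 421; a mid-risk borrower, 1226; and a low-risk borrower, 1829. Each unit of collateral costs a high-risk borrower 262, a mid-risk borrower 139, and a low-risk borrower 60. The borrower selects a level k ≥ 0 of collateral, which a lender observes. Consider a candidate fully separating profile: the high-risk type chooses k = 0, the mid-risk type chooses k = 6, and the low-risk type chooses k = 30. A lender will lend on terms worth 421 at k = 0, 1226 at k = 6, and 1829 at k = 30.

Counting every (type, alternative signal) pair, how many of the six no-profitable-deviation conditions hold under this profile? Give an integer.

High-risk (own payoff 421): to k=6 gives 1226 − 262×6 = -346 → no gain ✓; to k=30 gives 1829 − 262×30 = -6031 → no gain ✓.
Low-risk (own payoff 1829 − 60×30 = 29): to k=0 gives 421 → profitable ✗; to k=6 gives 1226 − 60×6 = 866 → profitable ✗.
Mid-risk (own payoff 1226 − 139×6 = 392): to k=0 gives 421 → profitable ✗; to k=30 gives 1829 − 139×30 = -2341 → no gain ✓.
3 of the 6 constraints hold; not an equilibrium.

3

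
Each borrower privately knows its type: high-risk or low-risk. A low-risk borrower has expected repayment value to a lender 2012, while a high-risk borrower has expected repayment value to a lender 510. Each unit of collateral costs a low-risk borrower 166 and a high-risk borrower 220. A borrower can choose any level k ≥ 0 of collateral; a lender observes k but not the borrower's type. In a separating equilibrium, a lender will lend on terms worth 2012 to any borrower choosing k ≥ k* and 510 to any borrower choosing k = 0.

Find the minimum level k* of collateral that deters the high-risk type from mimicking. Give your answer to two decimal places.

6.83

A high-risk borrower choosing k = 0 receives 510.
Imitating at k* instead would pay 2012 at cost 220·k*, netting 2012 − 220·k*.
Indifference: 510 = 2012 − 220·k*, so k* = (2012 − 510) / 220 ≈ 6.83.
At k* the high-risk type's incentive constraint just binds; the low-risk type strictly prefers k* since its per-unit cost is lower.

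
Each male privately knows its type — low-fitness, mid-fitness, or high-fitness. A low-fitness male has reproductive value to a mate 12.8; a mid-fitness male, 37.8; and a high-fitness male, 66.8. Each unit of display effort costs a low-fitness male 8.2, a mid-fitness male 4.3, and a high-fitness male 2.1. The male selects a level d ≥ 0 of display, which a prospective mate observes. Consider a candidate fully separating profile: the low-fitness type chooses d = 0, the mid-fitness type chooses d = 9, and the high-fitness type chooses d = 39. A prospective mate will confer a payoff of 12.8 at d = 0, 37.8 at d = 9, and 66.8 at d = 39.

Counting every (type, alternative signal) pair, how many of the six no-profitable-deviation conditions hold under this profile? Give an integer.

3

High-fitness (own payoff 66.8 − 2.1×39 = -15.1): to d=0 gives 12.8 → profitable ✗; to d=9 gives 37.8 − 2.1×9 = 18.9 → profitable ✗.
Low-fitness (own payoff 12.8): to d=9 gives 37.8 − 8.2×9 = -36 → no gain ✓; to d=39 gives 66.8 − 8.2×39 = -253 → no gain ✓.
Mid-fitness (own payoff 37.8 − 4.3×9 = -0.9): to d=0 gives 12.8 → profitable ✗; to d=39 gives 66.8 − 4.3×39 = -100.9 → no gain ✓.
3 of the 6 constraints hold; not an equilibrium.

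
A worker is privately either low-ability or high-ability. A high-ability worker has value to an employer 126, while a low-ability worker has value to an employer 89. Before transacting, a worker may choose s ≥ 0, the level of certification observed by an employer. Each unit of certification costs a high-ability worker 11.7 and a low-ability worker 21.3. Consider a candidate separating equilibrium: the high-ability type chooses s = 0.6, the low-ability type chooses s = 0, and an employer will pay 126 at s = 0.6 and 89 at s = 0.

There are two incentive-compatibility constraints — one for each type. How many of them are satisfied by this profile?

1

Low-ability type: stay at 0 → 89; mimic → 126 − 21.3 × 0.6 = 113.22. IC fails (89 < 113.22).
High-ability type: signal → 126 − 11.7 × 0.6 = 118.98; deviate to 0 → 89. IC holds (118.98 ≥ 89).
1 of 2 constraints hold, so this profile is not an equilibrium.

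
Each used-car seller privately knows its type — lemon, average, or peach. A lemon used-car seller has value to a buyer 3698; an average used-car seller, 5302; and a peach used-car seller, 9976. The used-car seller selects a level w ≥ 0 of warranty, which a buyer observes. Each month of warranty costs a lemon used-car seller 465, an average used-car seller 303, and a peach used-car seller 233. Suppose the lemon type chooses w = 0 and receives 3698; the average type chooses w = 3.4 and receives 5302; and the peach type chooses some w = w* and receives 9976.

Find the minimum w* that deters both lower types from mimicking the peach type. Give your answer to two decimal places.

18.83

Lemon type (on-path payoff 3698) won't mimic when 3698 ≥ 9976 − 465·w*, i.e. w* ≥ 13.50.
Average type (on-path payoff 5302 − 303×3.4 = 4271.8) won't mimic when 4271.8 ≥ 9976 − 303·w*, i.e. w* ≥ 18.83.
Both must hold, so w* = max(13.50, 18.83) = 18.83. The average type's constraint binds.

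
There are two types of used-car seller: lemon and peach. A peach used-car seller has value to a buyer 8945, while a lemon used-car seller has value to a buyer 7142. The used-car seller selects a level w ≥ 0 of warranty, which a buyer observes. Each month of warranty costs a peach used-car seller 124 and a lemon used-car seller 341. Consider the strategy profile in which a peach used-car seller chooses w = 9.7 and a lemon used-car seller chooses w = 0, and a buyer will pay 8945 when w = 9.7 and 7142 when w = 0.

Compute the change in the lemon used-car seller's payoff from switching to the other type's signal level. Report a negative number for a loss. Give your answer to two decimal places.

-1504.70

Playing w = 0 the lemon used-car seller receives 7142.
Deviating to w = 9.7 brings payment 8945 at cost 341 × 9.7 = 3307.7, netting 5637.3.
Gain from deviating: 5637.3 − 7142 = -1504.70.
The gain is negative, so the lemon type's incentive-compatibility constraint is satisfied.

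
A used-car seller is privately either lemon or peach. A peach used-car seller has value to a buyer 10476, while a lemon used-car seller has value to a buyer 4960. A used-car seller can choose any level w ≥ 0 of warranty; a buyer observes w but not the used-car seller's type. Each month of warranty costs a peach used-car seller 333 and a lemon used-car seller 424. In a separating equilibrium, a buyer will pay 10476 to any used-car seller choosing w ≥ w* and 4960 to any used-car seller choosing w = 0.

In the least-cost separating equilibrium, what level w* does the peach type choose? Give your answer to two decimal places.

A lemon used-car seller choosing w = 0 receives 4960.
Imitating at w* instead would pay 10476 at cost 424·w*, netting 10476 − 424·w*.
Indifference: 4960 = 10476 − 424·w*, so w* = (10476 − 4960) / 424 ≈ 13.01.
At w* the lemon type's incentive constraint just binds; the peach type strictly prefers w* since its per-unit cost is lower.

13.01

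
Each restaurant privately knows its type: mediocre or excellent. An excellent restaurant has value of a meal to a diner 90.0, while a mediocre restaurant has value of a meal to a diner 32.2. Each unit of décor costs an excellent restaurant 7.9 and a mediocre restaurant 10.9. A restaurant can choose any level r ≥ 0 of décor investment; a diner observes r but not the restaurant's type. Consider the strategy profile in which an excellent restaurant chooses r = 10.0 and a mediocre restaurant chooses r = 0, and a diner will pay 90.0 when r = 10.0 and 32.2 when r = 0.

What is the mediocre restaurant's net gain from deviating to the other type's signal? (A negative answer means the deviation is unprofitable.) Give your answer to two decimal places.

Playing r = 0 the mediocre restaurant receives 32.2.
Deviating to r = 10.0 brings payment 90.0 at cost 10.9 × 10.0 = 109, netting -19.
Gain from deviating: -19 − 32.2 = -51.20.
The gain is negative, so the mediocre type's incentive-compatibility constraint is satisfied.

-51.20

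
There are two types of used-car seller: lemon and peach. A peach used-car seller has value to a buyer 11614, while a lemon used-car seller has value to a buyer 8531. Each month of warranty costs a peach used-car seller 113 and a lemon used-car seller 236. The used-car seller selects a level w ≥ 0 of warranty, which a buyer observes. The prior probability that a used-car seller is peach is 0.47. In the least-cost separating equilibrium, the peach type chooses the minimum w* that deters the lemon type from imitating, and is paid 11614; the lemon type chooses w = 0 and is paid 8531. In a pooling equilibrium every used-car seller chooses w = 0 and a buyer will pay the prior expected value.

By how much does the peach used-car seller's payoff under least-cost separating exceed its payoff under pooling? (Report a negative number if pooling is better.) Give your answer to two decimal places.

157.81

Least-cost separating signal: w* solves 8531 = 11614 − 236·w*, so w* = (11614 − 8531)/236 ≈ 13.0636.
Peach type's separating payoff: 11614 − 113 × w* = 11614 − 113 × (11614 − 8531)/236 = 11614 − 348379/236 ≈ 10137.8178.
Pooling payoff: 0.47 × 11614 + 0.53 × 8531 = 9980.01.
Difference: 10137.8178 − 9980.01 = 157.8078, i.e. 157.81 to two decimal places.
The peach type prefers to separate.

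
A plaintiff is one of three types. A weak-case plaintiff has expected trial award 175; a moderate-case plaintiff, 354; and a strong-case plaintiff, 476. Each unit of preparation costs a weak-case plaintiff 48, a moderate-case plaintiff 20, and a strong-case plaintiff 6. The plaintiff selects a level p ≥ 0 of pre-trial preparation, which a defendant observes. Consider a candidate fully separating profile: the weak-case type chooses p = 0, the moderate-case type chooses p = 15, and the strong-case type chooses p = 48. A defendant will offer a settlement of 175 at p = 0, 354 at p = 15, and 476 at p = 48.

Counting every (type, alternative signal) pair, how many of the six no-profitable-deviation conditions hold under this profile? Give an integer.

4

Weak-case (own payoff 175): to p=15 gives 354 − 48×15 = -366 → no gain ✓; to p=48 gives 476 − 48×48 = -1828 → no gain ✓.
Moderate-case (own payoff 354 − 20×15 = 54): to p=0 gives 175 → profitable ✗; to p=48 gives 476 − 20×48 = -484 → no gain ✓.
Strong-case (own payoff 476 − 6×48 = 188): to p=0 gives 175 → no gain ✓; to p=15 gives 354 − 6×15 = 264 → profitable ✗.
4 of the 6 constraints hold; not an equilibrium.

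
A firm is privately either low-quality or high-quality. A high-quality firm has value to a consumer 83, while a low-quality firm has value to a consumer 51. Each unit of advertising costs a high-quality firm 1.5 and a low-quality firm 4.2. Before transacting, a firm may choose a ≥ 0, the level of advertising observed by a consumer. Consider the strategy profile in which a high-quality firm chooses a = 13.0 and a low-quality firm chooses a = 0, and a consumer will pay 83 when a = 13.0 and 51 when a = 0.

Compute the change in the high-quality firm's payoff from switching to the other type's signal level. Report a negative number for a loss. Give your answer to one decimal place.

Playing a = 13.0 the high-quality firm receives 83 − 1.5 × 13.0 = 63.5.
Deviating to a = 0 yields 51 instead.
Gain from deviating: 51 − 63.5 = -12.5.
The gain is negative, so the high-quality type's incentive-compatibility constraint is satisfied.

-12.5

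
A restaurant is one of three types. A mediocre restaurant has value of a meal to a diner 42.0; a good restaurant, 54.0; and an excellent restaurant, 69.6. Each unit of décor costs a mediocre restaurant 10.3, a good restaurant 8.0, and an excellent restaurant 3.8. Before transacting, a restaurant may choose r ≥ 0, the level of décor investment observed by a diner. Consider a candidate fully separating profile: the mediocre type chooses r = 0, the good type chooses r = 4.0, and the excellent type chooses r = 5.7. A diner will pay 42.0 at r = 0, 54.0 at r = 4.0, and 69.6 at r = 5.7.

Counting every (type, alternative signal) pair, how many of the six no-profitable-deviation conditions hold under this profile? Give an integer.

4

Mediocre (own payoff 42.0): to r=4.0 gives 54.0 − 10.3×4.0 = 12.8 → no gain ✓; to r=5.7 gives 69.6 − 10.3×5.7 = 10.89 → no gain ✓.
Good (own payoff 54.0 − 8.0×4.0 = 22): to r=0 gives 42.0 → profitable ✗; to r=5.7 gives 69.6 − 8.0×5.7 = 24 → profitable ✗.
Excellent (own payoff 69.6 − 3.8×5.7 = 47.94): to r=0 gives 42.0 → no gain ✓; to r=4.0 gives 54.0 − 3.8×4.0 = 38.8 → no gain ✓.
4 of the 6 constraints hold; not an equilibrium.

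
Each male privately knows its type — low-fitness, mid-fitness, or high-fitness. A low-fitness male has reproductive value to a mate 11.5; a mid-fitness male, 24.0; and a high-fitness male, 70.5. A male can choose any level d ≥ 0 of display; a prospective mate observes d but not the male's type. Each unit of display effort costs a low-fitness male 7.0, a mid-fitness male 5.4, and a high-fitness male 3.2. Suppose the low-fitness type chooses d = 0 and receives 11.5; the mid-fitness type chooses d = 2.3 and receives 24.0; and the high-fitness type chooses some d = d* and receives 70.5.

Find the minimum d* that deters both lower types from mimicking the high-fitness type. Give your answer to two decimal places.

10.91

Mid-fitness type (on-path payoff 24.0 − 5.4×2.3 = 11.58) won't mimic when 11.58 ≥ 70.5 − 5.4·d*, i.e. d* ≥ 10.91.
Low-fitness type (on-path payoff 11.5) won't mimic when 11.5 ≥ 70.5 − 7.0·d*, i.e. d* ≥ 8.43.
Both must hold, so d* = max(8.43, 10.91) = 10.91. The mid-fitness type's constraint binds.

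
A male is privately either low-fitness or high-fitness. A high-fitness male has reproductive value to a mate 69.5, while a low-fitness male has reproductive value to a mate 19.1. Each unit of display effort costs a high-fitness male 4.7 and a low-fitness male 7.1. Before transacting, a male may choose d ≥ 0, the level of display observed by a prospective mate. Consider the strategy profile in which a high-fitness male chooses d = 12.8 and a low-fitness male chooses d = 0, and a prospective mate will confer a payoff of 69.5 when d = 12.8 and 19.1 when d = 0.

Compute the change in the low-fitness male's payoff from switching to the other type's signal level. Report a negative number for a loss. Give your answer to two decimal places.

Playing d = 0 the low-fitness male receives 19.1.
Deviating to d = 12.8 brings payment 69.5 at cost 7.1 × 12.8 = 90.88, netting -21.38.
Gain from deviating: -21.38 − 19.1 = -40.48.
The gain is negative, so the low-fitness type's incentive-compatibility constraint is satisfied.

-40.48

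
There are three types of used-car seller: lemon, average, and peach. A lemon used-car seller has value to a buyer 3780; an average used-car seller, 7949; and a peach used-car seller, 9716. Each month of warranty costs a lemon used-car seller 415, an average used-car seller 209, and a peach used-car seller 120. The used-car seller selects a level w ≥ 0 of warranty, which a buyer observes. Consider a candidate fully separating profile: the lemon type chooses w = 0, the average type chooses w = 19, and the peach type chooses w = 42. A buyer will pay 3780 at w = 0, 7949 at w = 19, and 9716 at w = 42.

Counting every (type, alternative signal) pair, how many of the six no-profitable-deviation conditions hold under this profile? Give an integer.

5

Peach (own payoff 9716 − 120×42 = 4676): to w=0 gives 3780 → no gain ✓; to w=19 gives 7949 − 120×19 = 5669 → profitable ✗.
Lemon (own payoff 3780): to w=19 gives 7949 − 415×19 = 64 → no gain ✓; to w=42 gives 9716 − 415×42 = -7714 → no gain ✓.
Average (own payoff 7949 − 209×19 = 3978): to w=0 gives 3780 → no gain ✓; to w=42 gives 9716 − 209×42 = 938 → no gain ✓.
5 of the 6 constraints hold; not an equilibrium.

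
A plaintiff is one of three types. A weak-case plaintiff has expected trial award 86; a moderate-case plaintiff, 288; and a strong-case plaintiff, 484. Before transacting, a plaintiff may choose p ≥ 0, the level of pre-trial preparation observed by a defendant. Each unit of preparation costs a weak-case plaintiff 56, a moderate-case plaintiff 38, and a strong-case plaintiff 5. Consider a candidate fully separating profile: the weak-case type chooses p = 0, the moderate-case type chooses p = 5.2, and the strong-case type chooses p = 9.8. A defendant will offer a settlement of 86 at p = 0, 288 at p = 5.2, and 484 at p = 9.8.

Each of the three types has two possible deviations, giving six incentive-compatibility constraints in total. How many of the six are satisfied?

Weak-case (own payoff 86): to p=5.2 gives 288 − 56×5.2 = -3.2 → no gain ✓; to p=9.8 gives 484 − 56×9.8 = -64.8 → no gain ✓.
Strong-case (own payoff 484 − 5×9.8 = 435): to p=0 gives 86 → no gain ✓; to p=5.2 gives 288 − 5×5.2 = 262 → no gain ✓.
Moderate-case (own payoff 288 − 38×5.2 = 90.4): to p=0 gives 86 → no gain ✓; to p=9.8 gives 484 − 38×9.8 = 111.6 → profitable ✗.
5 of the 6 constraints hold; not an equilibrium.

5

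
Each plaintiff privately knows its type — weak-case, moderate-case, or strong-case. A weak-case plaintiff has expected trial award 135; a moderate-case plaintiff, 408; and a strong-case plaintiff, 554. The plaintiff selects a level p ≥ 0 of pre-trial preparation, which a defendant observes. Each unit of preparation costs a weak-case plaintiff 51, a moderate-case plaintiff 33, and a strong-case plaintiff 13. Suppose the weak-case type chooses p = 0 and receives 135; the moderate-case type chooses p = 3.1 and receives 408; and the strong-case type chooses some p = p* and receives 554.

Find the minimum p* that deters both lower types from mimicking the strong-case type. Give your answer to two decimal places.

Moderate-case type (on-path payoff 408 − 33×3.1 = 305.7) won't mimic when 305.7 ≥ 554 − 33·p*, i.e. p* ≥ 7.52.
Weak-case type (on-path payoff 135) won't mimic when 135 ≥ 554 − 51·p*, i.e. p* ≥ 8.22.
Both must hold, so p* = max(8.22, 7.52) = 8.22. The weak-case type's constraint binds.

8.22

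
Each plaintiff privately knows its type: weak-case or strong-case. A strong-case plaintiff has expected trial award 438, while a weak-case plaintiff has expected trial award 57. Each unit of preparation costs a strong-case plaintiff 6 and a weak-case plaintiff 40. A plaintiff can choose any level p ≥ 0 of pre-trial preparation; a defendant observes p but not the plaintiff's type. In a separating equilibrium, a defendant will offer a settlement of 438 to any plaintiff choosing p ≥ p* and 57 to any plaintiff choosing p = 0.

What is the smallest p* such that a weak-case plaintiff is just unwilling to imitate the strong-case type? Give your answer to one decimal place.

9.5

A weak-case plaintiff choosing p = 0 receives 57.
Imitating at p* instead would pay 438 at cost 40·p*, netting 438 − 40·p*.
Indifference: 57 = 438 − 40·p*, so p* = (438 − 57) / 40 ≈ 9.5.
This is the weak-case type's binding incentive-compatibility constraint; any p ≥ 9.5 sustains separation on that side.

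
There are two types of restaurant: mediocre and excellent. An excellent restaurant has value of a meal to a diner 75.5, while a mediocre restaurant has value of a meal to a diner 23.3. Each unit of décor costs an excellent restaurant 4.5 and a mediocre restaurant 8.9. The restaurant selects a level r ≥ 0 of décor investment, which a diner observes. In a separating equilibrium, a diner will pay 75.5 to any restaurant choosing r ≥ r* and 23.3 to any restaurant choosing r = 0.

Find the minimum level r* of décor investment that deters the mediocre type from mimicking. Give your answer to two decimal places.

5.87

A mediocre restaurant choosing r = 0 receives 23.3.
Imitating at r* instead would pay 75.5 at cost 8.9·r*, netting 75.5 − 8.9·r*.
Indifference: 23.3 = 75.5 − 8.9·r*, so r* = (75.5 − 23.3) / 8.9 ≈ 5.87.
This is the mediocre type's binding incentive-compatibility constraint; any r ≥ 5.87 sustains separation on that side.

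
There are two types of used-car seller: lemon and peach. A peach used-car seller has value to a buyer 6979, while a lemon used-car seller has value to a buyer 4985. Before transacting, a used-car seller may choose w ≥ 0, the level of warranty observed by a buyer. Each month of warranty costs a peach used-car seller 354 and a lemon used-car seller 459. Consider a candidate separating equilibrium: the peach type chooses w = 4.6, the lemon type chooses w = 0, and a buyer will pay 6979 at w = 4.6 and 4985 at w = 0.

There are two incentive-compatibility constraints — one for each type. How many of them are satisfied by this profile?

2

Lemon type: stay at 0 → 4985; mimic → 6979 − 459 × 4.6 = 4867.6. IC holds (4985 ≥ 4867.6).
Peach type: signal → 6979 − 354 × 4.6 = 5350.6; deviate to 0 → 4985. IC holds (5350.6 ≥ 4985).
2 of 2 constraints hold, so this is a separating equilibrium.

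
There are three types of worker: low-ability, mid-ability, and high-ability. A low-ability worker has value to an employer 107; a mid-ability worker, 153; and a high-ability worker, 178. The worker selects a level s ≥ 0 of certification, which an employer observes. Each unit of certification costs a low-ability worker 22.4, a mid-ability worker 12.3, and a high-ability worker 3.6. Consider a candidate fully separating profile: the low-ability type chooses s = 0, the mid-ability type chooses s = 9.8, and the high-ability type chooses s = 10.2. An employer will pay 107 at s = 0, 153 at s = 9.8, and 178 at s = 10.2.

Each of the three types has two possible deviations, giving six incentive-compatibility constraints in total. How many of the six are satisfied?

4

Mid-ability (own payoff 153 − 12.3×9.8 = 32.46): to s=0 gives 107 → profitable ✗; to s=10.2 gives 178 − 12.3×10.2 = 52.54 → profitable ✗.
High-ability (own payoff 178 − 3.6×10.2 = 141.28): to s=0 gives 107 → no gain ✓; to s=9.8 gives 153 − 3.6×9.8 = 117.72 → no gain ✓.
Low-ability (own payoff 107): to s=9.8 gives 153 − 22.4×9.8 = -66.52 → no gain ✓; to s=10.2 gives 178 − 22.4×10.2 = -50.48 → no gain ✓.
4 of the 6 constraints hold; not an equilibrium.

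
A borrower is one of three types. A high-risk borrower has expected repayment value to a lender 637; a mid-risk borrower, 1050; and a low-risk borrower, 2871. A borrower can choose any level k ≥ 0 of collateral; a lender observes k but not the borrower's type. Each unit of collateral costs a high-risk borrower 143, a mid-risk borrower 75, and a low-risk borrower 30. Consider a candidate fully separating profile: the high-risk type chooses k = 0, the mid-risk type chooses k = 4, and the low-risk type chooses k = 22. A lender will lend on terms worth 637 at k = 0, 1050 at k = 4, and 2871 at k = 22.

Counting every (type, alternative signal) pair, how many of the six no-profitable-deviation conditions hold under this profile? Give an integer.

5

High-risk (own payoff 637): to k=4 gives 1050 − 143×4 = 478 → no gain ✓; to k=22 gives 2871 − 143×22 = -275 → no gain ✓.
Mid-risk (own payoff 1050 − 75×4 = 750): to k=0 gives 637 → no gain ✓; to k=22 gives 2871 − 75×22 = 1221 → profitable ✗.
Low-risk (own payoff 2871 − 30×22 = 2211): to k=0 gives 637 → no gain ✓; to k=4 gives 1050 − 30×4 = 930 → no gain ✓.
5 of the 6 constraints hold; not an equilibrium.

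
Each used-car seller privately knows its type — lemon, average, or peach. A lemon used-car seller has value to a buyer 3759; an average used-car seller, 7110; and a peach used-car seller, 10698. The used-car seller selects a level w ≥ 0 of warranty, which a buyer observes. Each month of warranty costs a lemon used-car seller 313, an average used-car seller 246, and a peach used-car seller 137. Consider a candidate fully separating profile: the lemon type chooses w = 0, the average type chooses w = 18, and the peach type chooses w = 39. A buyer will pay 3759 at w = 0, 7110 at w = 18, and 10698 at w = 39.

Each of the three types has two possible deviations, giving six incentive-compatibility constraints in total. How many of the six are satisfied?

5

Lemon (own payoff 3759): to w=18 gives 7110 − 313×18 = 1476 → no gain ✓; to w=39 gives 10698 − 313×39 = -1509 → no gain ✓.
Average (own payoff 7110 − 246×18 = 2682): to w=0 gives 3759 → profitable ✗; to w=39 gives 10698 − 246×39 = 1104 → no gain ✓.
Peach (own payoff 10698 − 137×39 = 5355): to w=0 gives 3759 → no gain ✓; to w=18 gives 7110 − 137×18 = 4644 → no gain ✓.
5 of the 6 constraints hold; not an equilibrium.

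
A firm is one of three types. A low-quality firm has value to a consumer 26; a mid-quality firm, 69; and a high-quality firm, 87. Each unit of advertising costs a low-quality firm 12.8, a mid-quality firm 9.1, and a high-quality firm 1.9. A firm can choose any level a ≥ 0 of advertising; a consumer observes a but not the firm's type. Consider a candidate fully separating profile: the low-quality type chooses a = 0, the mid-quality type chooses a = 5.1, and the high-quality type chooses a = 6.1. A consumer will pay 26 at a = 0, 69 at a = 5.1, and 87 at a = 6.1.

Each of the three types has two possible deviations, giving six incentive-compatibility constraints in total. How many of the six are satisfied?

Mid-quality (own payoff 69 − 9.1×5.1 = 22.59): to a=0 gives 26 → profitable ✗; to a=6.1 gives 87 − 9.1×6.1 = 31.49 → profitable ✗.
High-quality (own payoff 87 − 1.9×6.1 = 75.41): to a=0 gives 26 → no gain ✓; to a=5.1 gives 69 − 1.9×5.1 = 59.31 → no gain ✓.
Low-quality (own payoff 26): to a=5.1 gives 69 − 12.8×5.1 = 3.72 → no gain ✓; to a=6.1 gives 87 − 12.8×6.1 = 8.92 → no gain ✓.
4 of the 6 constraints hold; not an equilibrium.

4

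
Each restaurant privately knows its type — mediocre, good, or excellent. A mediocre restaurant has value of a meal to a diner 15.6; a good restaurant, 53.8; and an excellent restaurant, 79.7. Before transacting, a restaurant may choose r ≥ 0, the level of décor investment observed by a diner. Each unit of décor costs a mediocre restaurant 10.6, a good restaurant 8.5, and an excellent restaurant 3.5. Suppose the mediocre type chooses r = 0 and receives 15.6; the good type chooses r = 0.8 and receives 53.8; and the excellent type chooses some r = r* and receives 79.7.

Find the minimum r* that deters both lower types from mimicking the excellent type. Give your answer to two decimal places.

Mediocre type (on-path payoff 15.6) won't mimic when 15.6 ≥ 79.7 − 10.6·r*, i.e. r* ≥ 6.05.
Good type (on-path payoff 53.8 − 8.5×0.8 = 47) won't mimic when 47 ≥ 79.7 − 8.5·r*, i.e. r* ≥ 3.85.
Both must hold, so r* = max(6.05, 3.85) = 6.05. The mediocre type's constraint binds.

6.05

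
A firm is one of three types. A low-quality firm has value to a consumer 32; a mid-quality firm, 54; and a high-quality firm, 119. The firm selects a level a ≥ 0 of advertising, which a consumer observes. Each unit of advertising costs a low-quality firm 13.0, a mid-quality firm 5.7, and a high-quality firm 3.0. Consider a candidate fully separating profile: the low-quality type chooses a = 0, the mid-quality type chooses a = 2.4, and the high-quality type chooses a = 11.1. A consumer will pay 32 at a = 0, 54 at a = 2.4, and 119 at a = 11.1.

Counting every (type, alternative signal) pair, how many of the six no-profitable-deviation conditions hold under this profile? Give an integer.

5

Mid-quality (own payoff 54 − 5.7×2.4 = 40.32): to a=0 gives 32 → no gain ✓; to a=11.1 gives 119 − 5.7×11.1 = 55.73 → profitable ✗.
Low-quality (own payoff 32): to a=2.4 gives 54 − 13.0×2.4 = 22.8 → no gain ✓; to a=11.1 gives 119 − 13.0×11.1 = -25.3 → no gain ✓.
High-quality (own payoff 119 − 3.0×11.1 = 85.7): to a=0 gives 32 → no gain ✓; to a=2.4 gives 54 − 3.0×2.4 = 46.8 → no gain ✓.
5 of the 6 constraints hold; not an equilibrium.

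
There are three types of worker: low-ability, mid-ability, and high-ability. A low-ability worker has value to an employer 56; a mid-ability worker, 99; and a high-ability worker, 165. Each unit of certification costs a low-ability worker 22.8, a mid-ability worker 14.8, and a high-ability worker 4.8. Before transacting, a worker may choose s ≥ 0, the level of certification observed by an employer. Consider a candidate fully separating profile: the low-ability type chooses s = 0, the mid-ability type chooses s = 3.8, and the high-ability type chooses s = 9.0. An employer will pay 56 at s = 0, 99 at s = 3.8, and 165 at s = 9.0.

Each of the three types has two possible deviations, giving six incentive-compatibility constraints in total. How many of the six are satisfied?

Mid-ability (own payoff 99 − 14.8×3.8 = 42.76): to s=0 gives 56 → profitable ✗; to s=9.0 gives 165 − 14.8×9.0 = 31.8 → no gain ✓.
High-ability (own payoff 165 − 4.8×9.0 = 121.8): to s=0 gives 56 → no gain ✓; to s=3.8 gives 99 − 4.8×3.8 = 80.76 → no gain ✓.
Low-ability (own payoff 56): to s=3.8 gives 99 − 22.8×3.8 = 12.36 → no gain ✓; to s=9.0 gives 165 − 22.8×9.0 = -40.2 → no gain ✓.
5 of the 6 constraints hold; not an equilibrium.

5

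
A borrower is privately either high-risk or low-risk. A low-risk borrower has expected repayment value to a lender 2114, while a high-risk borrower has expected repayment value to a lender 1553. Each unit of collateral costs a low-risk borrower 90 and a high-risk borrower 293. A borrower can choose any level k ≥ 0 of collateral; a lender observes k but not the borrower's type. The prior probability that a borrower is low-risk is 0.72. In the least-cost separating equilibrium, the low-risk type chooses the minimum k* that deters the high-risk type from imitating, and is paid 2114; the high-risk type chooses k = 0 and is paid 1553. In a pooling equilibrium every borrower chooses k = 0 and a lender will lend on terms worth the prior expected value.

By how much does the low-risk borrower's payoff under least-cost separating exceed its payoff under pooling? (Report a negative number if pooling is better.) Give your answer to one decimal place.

-15.2

Least-cost separating signal: k* solves 1553 = 2114 − 293·k*, so k* = (2114 − 1553)/293 ≈ 1.9147.
Low-risk type's separating payoff: 2114 − 90 × k* = 2114 − 90 × (2114 − 1553)/293 = 2114 − 50490/293 ≈ 1941.679.
Pooling payoff: 0.72 × 2114 + 0.28 × 1553 = 1956.92.
Difference: 1941.679 − 1956.92 = -15.241, i.e. -15.2 to one decimal place.
The low-risk type would prefer the pooling outcome.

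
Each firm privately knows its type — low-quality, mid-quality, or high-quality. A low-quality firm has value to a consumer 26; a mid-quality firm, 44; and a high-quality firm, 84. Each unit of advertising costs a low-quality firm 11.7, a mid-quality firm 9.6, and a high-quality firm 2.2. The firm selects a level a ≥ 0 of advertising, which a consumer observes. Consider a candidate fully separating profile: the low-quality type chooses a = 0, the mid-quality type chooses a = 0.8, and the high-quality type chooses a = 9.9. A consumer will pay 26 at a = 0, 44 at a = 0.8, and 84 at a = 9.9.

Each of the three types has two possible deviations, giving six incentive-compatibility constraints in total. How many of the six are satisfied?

5

Mid-quality (own payoff 44 − 9.6×0.8 = 36.32): to a=0 gives 26 → no gain ✓; to a=9.9 gives 84 − 9.6×9.9 = -11.04 → no gain ✓.
High-quality (own payoff 84 − 2.2×9.9 = 62.22): to a=0 gives 26 → no gain ✓; to a=0.8 gives 44 − 2.2×0.8 = 42.24 → no gain ✓.
Low-quality (own payoff 26): to a=0.8 gives 44 − 11.7×0.8 = 34.64 → profitable ✗; to a=9.9 gives 84 − 11.7×9.9 = -31.83 → no gain ✓.
5 of the 6 constraints hold; not an equilibrium.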